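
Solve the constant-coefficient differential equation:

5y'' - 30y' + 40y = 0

Characteristic equation: 5r² - 30r + 40 = 0
Divide by 5: r² - 6r + 8 = 0
Roots: r = 4, 2 (distinct real)
General solution: y = C₁e^(4x) + C₂e^(2x)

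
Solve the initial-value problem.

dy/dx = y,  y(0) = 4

General solution: y = Ce^x
Applying IC y(0) = 4:
Particular solution: y = 4e^x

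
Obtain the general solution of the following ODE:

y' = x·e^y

Separating variables and integrating:
-e^(-y) = x²/2 + C

General solution: y = -ln(C - x²/2)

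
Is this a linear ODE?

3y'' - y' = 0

Yes. Linear (y and its derivatives appear to the first power only, no products of y terms)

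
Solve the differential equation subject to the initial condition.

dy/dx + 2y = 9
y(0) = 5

General solution: y = 9/2 + Ce^(-2x)
Applying y(0) = 5: C = 5 - 9/2 = 1/2
Particular solution: y = 9/2 + (1/2)e^(-2x)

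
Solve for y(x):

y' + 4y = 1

Using integrating factor method:

General solution: y = 1/4 + Ce^(-4x)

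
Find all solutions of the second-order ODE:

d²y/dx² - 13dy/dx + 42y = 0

Characteristic equation: r² - 13r + 42 = 0
Roots: r = 7, 6 (distinct real)
General solution: y = C₁e^(7x) + C₂e^(6x)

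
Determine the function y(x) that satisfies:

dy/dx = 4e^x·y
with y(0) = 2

General solution: y = Ce^(4e^x)
Applying IC y(0) = 2:
Particular solution: y = 2e^(4(e^x - 1))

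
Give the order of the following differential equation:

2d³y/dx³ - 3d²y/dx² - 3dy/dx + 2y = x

The order is 3 (highest derivative is of order 3).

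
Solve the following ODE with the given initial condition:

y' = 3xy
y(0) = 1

General solution: y = Ce^(3x²/2)
Applying IC y(0) = 1:
Particular solution: y = e^(3x²/2)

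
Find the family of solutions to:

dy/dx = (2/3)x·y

Separating variables and integrating:
ln|y| = x^2/3 + C

General solution: y = Ce^(x^2/3)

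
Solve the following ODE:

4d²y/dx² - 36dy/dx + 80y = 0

Characteristic equation: 4r² - 36r + 80 = 0
Divide by 4: r² - 9r + 20 = 0
Roots: r = 5, 4 (distinct real)
General solution: y = C₁e^(5x) + C₂e^(4x)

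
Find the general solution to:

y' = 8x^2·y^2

Separating variables and integrating:
-1/y = 8x^3/3 + C

General solution: y^-1 = (-8/3)x^3 + C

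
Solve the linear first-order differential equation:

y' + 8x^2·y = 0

Using integrating factor method:

General solution: y = Ce^(-8x^3/3)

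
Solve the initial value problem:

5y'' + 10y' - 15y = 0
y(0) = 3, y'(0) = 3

General solution: y = C₁e^x + C₂e^(-3x)
Applying ICs: C₁ = 3, C₂ = 0
Particular solution: y = 3e^x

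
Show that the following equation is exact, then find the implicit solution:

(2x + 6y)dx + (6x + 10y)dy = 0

Verify exactness: ∂M/∂y = ∂N/∂x ✓
Find F(x,y) such that ∂F/∂x = M, ∂F/∂y = N
Solution: x² + 6xy + 5y² = C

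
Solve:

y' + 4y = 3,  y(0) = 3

General solution: y = 3/4 + Ce^(-4x)
Applying y(0) = 3: C = 3 - 3/4 = 9/4
Particular solution: y = 3/4 + (9/4)e^(-4x)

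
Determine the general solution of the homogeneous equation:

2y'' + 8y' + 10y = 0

Characteristic equation: 2r² + 8r + 10 = 0
Divide by 2: r² + 4r + 5 = 0
Roots: r = -2 ± i (complex conjugates)
General solution: y = e^(-2x)(C₁cos(x) + C₂sin(x))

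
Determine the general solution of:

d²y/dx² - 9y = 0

Characteristic equation: r² - 9 = 0
Roots: r = 3, -3 (distinct real)
General solution: y = C₁e^(3x) + C₂e^(-3x)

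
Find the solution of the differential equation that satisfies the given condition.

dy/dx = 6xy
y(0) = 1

General solution: y = Ce^(3x²)
Applying IC y(0) = 1:
Particular solution: y = e^(3x²)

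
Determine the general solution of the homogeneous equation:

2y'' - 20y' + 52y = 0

Characteristic equation: 2r² - 20r + 52 = 0
Divide by 2: r² - 10r + 26 = 0
Roots: r = 5 ± i (complex conjugates)
General solution: y = e^(5x)(C₁cos(x) + C₂sin(x))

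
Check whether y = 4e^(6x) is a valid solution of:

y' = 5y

Verification:
y = 4e^(6x)
y' = 24e^(6x)
But 5y = 20e^(6x)
y' ≠ 5y — the derivative does not match

No, it is not a solution.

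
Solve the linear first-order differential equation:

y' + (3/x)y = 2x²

Using integrating factor method:

General solution: y = (1/3)x^3 + Cx^(-3)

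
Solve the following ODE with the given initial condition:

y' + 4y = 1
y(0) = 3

General solution: y = 1/4 + Ce^(-4x)
Applying y(0) = 3: C = 3 - 1/4 = 11/4
Particular solution: y = 1/4 + (11/4)e^(-4x)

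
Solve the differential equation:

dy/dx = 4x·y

Separating variables and integrating:
ln|y| = 2x^2 + C

General solution: y = Ce^(2x^2)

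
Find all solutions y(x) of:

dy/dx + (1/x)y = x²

Using integrating factor method:

General solution: y = (1/4)x^3 + C/x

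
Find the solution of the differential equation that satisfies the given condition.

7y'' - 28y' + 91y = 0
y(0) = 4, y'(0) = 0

General solution: y = e^(2x)(C₁cos(3x) + C₂sin(3x))
Complex roots r = 2 ± 3i
Applying ICs: C₁ = 4, C₂ = -8/3
Particular solution: y = e^(2x)(4cos(3x) - (8/3)sin(3x))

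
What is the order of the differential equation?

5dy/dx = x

The order is 1 (highest derivative is of order 1).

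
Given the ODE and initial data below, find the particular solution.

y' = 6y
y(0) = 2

General solution: y = Ce^(6x)
Applying IC y(0) = 2:
Particular solution: y = 2e^(6x)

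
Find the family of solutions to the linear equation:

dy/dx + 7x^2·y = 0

Using integrating factor method:

General solution: y = Ce^(-7x^3/3)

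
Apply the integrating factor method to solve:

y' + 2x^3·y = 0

Using integrating factor method:

General solution: y = Ce^(-x^4/2)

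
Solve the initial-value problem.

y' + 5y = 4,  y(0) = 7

General solution: y = 4/5 + Ce^(-5x)
Applying y(0) = 7: C = 7 - 4/5 = 31/5
Particular solution: y = 4/5 + (31/5)e^(-5x)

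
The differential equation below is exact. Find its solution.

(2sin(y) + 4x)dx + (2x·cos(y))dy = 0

Verify exactness: ∂M/∂y = ∂N/∂x ✓
Find F(x,y) such that ∂F/∂x = M, ∂F/∂y = N
Solution: 2x·sin(y) + 2x² = C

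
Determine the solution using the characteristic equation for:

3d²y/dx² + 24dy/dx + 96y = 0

Characteristic equation: 3r² + 24r + 96 = 0
Divide by 3: r² + 8r + 32 = 0
Roots: r = -4 ± 4i (complex conjugates)
General solution: y = e^(-4x)(C₁cos(4x) + C₂sin(4x))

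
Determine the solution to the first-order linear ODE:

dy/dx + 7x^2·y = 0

Using integrating factor method:

General solution: y = Ce^(-7x^3/3)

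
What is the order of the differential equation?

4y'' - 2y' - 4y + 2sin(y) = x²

The order is 2 (highest derivative is of order 2).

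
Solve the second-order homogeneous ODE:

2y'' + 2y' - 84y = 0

Characteristic equation: 2r² + 2r - 84 = 0
Divide by 2: r² + r - 42 = 0
Roots: r = 6, -7 (distinct real)
General solution: y = C₁e^(6x) + C₂e^(-7x)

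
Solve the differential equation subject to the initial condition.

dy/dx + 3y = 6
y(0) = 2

General solution: y = 2 + Ce^(-3x)
Applying y(0) = 2: C = 2 - 2 = 0
Particular solution: y = 2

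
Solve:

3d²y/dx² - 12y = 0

Characteristic equation: 3r² - 12 = 0
Divide by 3: r² - 4 = 0
Roots: r = 2, -2 (distinct real)
General solution: y = C₁e^(2x) + C₂e^(-2x)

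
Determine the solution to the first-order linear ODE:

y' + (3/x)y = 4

Using integrating factor method:

General solution: y = x + Cx^(-3)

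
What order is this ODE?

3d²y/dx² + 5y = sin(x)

The order is 2 (highest derivative is of order 2).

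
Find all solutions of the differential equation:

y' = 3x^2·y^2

Separating variables and integrating:
-1/y = x^3 + C

General solution: y^-1 = -x^3 + C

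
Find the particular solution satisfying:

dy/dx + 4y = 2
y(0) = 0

General solution: y = 1/2 + Ce^(-4x)
Applying y(0) = 0: C = 0 - 1/2 = -1/2
Particular solution: y = 1/2 - (1/2)e^(-4x)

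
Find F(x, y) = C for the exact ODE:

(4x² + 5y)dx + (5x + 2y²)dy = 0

Verify exactness: ∂M/∂y = ∂N/∂x ✓
Find F(x,y) such that ∂F/∂x = M, ∂F/∂y = N
Solution: 4x³/3 + 5xy + 2y³/3 = C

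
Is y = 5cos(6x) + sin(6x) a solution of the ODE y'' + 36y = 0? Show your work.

Verification:
y'' = -180cos(6x) - 36sin(6x)
y'' + 36y = 0 ✓

Yes, it is a solution.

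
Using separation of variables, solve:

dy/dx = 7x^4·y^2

Separating variables and integrating:
-1/y = 7x^5/5 + C

General solution: y^-1 = (-7/5)x^5 + C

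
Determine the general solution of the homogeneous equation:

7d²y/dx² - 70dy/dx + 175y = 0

Characteristic equation: 7r² - 70r + 175 = 0
Divide by 7: r² - 10r + 25 = 0
Factored: (r - 5)² = 0
Repeated root: r = 5
General solution: y = (C₁ + C₂x)e^(5x)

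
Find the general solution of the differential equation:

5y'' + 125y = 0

Characteristic equation: 5r² + 125 = 0
Divide by 5: r² + 25 = 0
Roots: r = ±5i (complex conjugates)
General solution: y = C₁cos(5x) + C₂sin(5x)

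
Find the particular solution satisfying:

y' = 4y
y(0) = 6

General solution: y = Ce^(4x)
Applying IC y(0) = 6:
Particular solution: y = 6e^(4x)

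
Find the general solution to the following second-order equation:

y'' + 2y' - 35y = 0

Characteristic equation: r² + 2r - 35 = 0
Roots: r = 5, -7 (distinct real)
General solution: y = C₁e^(5x) + C₂e^(-7x)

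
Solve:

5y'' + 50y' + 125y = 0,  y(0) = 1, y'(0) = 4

General solution: y = (C₁ + C₂x)e^(-5x)
Repeated root r = -5
Applying ICs: C₁ = 1, C₂ = 9
Particular solution: y = (1 + 9x)e^(-5x)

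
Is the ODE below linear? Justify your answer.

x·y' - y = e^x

Yes. Linear (y and its derivatives appear to the first power only, no products of y terms)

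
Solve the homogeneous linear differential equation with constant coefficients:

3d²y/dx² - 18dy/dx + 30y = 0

Characteristic equation: 3r² - 18r + 30 = 0
Divide by 3: r² - 6r + 10 = 0
Roots: r = 3 ± i (complex conjugates)
General solution: y = e^(3x)(C₁cos(x) + C₂sin(x))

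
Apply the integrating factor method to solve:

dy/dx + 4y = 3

Using integrating factor method:

General solution: y = 3/4 + Ce^(-4x)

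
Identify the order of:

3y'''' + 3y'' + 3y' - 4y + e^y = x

The order is 4 (highest derivative is of order 4).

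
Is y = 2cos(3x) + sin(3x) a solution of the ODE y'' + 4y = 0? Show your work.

Verification:
y'' = -18cos(3x) - 9sin(3x)
y'' + 4y ≠ 0 (frequency mismatch: got 9 instead of 4)

No, it is not a solution.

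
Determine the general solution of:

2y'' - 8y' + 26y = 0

Characteristic equation: 2r² - 8r + 26 = 0
Divide by 2: r² - 4r + 13 = 0
Roots: r = 2 ± 3i (complex conjugates)
General solution: y = e^(2x)(C₁cos(3x) + C₂sin(3x))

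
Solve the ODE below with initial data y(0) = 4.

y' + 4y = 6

General solution: y = 3/2 + Ce^(-4x)
Applying y(0) = 4: C = 4 - 3/2 = 5/2
Particular solution: y = 3/2 + (5/2)e^(-4x)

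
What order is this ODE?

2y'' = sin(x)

The order is 2 (highest derivative is of order 2).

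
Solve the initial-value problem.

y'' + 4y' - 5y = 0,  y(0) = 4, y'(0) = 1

General solution: y = C₁e^x + C₂e^(-5x)
Applying ICs: C₁ = 7/2, C₂ = 1/2
Particular solution: y = (7/2)e^x + (1/2)e^(-5x)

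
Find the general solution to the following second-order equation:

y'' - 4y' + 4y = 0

Characteristic equation: r² - 4r + 4 = 0
Factored: (r - 2)² = 0
Repeated root: r = 2
General solution: y = (C₁ + C₂x)e^(2x)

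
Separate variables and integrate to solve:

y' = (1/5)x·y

Separating variables and integrating:
ln|y| = x^2/10 + C

General solution: y = Ce^(x^2/10)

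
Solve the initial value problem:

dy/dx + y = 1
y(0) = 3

General solution: y = 1 + Ce^(-x)
Applying y(0) = 3: C = 3 - 1 = 2
Particular solution: y = 1 + 2e^(-x)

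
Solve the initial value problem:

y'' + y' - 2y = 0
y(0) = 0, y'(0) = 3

General solution: y = C₁e^x + C₂e^(-2x)
Applying ICs: C₁ = 1, C₂ = -1
Particular solution: y = e^x - e^(-2x)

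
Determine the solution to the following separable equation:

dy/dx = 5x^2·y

Separating variables and integrating:
ln|y| = 5x^3/3 + C

General solution: y = Ce^(5x^3/3)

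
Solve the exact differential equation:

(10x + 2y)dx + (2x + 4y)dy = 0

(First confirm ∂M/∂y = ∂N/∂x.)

Verify exactness: ∂M/∂y = ∂N/∂x ✓
Find F(x,y) such that ∂F/∂x = M, ∂F/∂y = N
Solution: 5x² + 2xy + 2y² = C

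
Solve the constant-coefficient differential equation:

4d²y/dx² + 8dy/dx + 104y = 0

Characteristic equation: 4r² + 8r + 104 = 0
Divide by 4: r² + 2r + 26 = 0
Roots: r = -1 ± 5i (complex conjugates)
General solution: y = e^(-x)(C₁cos(5x) + C₂sin(5x))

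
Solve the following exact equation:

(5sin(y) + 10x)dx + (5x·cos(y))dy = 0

Verify exactness: ∂M/∂y = ∂N/∂x ✓
Find F(x,y) such that ∂F/∂x = M, ∂F/∂y = N
Solution: 5x·sin(y) + 5x² = C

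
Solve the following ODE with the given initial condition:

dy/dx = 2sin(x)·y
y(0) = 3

General solution: y = Ce^(-2cos(x))
Applying IC y(0) = 3:
Particular solution: y = 3e^(2(1-cos(x)))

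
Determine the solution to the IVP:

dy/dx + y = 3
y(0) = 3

General solution: y = 3 + Ce^(-x)
Applying y(0) = 3: C = 3 - 3 = 0
Particular solution: y = 3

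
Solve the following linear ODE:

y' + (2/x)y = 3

Using integrating factor method:

General solution: y = x + Cx^(-2)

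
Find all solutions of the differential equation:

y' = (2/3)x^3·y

Separating variables and integrating:
ln|y| = x^4/6 + C

General solution: y = Ce^(x^4/6)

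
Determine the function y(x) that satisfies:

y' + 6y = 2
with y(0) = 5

General solution: y = 1/3 + Ce^(-6x)
Applying y(0) = 5: C = 5 - 1/3 = 14/3
Particular solution: y = 1/3 + (14/3)e^(-6x)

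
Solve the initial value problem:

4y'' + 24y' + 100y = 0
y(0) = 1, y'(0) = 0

General solution: y = e^(-3x)(C₁cos(4x) + C₂sin(4x))
Complex roots r = -3 ± 4i
Applying ICs: C₁ = 1, C₂ = 3/4
Particular solution: y = e^(-3x)(cos(4x) + (3/4)sin(4x))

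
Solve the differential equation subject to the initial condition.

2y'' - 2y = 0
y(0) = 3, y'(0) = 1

General solution: y = C₁e^x + C₂e^(-x)
Applying ICs: C₁ = 2, C₂ = 1
Particular solution: y = 2e^x + e^(-x)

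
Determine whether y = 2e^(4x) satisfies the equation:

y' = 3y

Verification:
y = 2e^(4x)
y' = 8e^(4x)
But 3y = 6e^(4x)
y' ≠ 3y — the derivative does not match

No, it is not a solution.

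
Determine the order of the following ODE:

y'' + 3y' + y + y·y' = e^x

The order is 2 (highest derivative is of order 2).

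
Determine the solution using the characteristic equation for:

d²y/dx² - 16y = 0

Characteristic equation: r² - 16 = 0
Roots: r = 4, -4 (distinct real)
General solution: y = C₁e^(4x) + C₂e^(-4x)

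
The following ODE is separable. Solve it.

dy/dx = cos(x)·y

Separating variables and integrating:
ln|y| = sin(x) + C

General solution: y = Ce^(sin(x))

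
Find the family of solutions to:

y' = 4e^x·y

Separating variables and integrating:
ln|y| = 4e^x + C

General solution: y = Ce^(4e^x)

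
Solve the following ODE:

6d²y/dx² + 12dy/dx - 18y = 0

Characteristic equation: 6r² + 12r - 18 = 0
Divide by 6: r² + 2r - 3 = 0
Roots: r = 1, -3 (distinct real)
General solution: y = C₁e^x + C₂e^(-3x)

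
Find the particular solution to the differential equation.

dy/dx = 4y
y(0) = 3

General solution: y = Ce^(4x)
Applying IC y(0) = 3:
Particular solution: y = 3e^(4x)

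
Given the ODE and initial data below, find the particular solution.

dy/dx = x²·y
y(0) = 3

General solution: y = Ce^(x³/3)
Applying IC y(0) = 3:
Particular solution: y = 3e^(x³/3)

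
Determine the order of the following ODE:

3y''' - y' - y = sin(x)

The order is 3 (highest derivative is of order 3).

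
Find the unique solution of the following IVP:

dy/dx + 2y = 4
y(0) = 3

General solution: y = 2 + Ce^(-2x)
Applying y(0) = 3: C = 3 - 2 = 1
Particular solution: y = 2 + e^(-2x)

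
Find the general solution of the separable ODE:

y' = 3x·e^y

Separating variables and integrating:
-e^(-y) = 3x²/2 + C

General solution: y = -ln(C - 3x²/2)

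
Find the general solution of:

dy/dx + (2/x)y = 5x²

Using integrating factor method:

General solution: y = x^3 + Cx^(-2)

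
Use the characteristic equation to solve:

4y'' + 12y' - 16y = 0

Characteristic equation: 4r² + 12r - 16 = 0
Divide by 4: r² + 3r - 4 = 0
Roots: r = 1, -4 (distinct real)
General solution: y = C₁e^x + C₂e^(-4x)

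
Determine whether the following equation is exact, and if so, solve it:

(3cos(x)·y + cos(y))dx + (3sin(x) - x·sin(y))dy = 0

Verify exactness: ∂M/∂y = ∂N/∂x ✓
Find F(x,y) such that ∂F/∂x = M, ∂F/∂y = N
Solution: 3sin(x)·y + x·cos(y) = C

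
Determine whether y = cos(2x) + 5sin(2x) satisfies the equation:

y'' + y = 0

Verification:
y'' = -4cos(2x) - 20sin(2x)
y'' + y ≠ 0 (frequency mismatch: got 4 instead of 1)

No, it is not a solution.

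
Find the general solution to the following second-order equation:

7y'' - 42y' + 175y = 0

Characteristic equation: 7r² - 42r + 175 = 0
Divide by 7: r² - 6r + 25 = 0
Roots: r = 3 ± 4i (complex conjugates)
General solution: y = e^(3x)(C₁cos(4x) + C₂sin(4x))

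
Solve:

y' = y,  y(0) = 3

General solution: y = Ce^x
Applying IC y(0) = 3:
Particular solution: y = 3e^x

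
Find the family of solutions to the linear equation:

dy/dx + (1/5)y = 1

Using integrating factor method:

General solution: y = 5 + Ce^(-x/5)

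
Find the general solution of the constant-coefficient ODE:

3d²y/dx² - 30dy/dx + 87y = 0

Characteristic equation: 3r² - 30r + 87 = 0
Divide by 3: r² - 10r + 29 = 0
Roots: r = 5 ± 2i (complex conjugates)
General solution: y = e^(5x)(C₁cos(2x) + C₂sin(2x))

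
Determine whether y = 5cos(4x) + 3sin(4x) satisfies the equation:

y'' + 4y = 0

Verification:
y'' = -80cos(4x) - 48sin(4x)
y'' + 4y ≠ 0 (frequency mismatch: got 16 instead of 4)

No, it is not a solution.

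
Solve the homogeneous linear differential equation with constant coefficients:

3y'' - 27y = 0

Characteristic equation: 3r² - 27 = 0
Divide by 3: r² - 9 = 0
Roots: r = 3, -3 (distinct real)
General solution: y = C₁e^(3x) + C₂e^(-3x)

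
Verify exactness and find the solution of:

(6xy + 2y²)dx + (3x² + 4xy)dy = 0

Verify exactness: ∂M/∂y = ∂N/∂x ✓
Find F(x,y) such that ∂F/∂x = M, ∂F/∂y = N
Solution: 3x²y + 2xy² = C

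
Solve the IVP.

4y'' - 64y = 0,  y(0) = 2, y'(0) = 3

General solution: y = C₁e^(4x) + C₂e^(-4x)
Applying ICs: C₁ = 11/8, C₂ = 5/8
Particular solution: y = (11/8)e^(4x) + (5/8)e^(-4x)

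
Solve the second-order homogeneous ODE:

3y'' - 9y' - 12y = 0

Characteristic equation: 3r² - 9r - 12 = 0
Divide by 3: r² - 3r - 4 = 0
Roots: r = 4, -1 (distinct real)
General solution: y = C₁e^(4x) + C₂e^(-x)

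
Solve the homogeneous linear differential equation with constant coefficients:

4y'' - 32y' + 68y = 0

Characteristic equation: 4r² - 32r + 68 = 0
Divide by 4: r² - 8r + 17 = 0
Roots: r = 4 ± i (complex conjugates)
General solution: y = e^(4x)(C₁cos(x) + C₂sin(x))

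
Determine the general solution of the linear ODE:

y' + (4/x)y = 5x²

Using integrating factor method:

General solution: y = (5/7)x^3 + Cx^(-4)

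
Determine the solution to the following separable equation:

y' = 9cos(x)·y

Separating variables and integrating:
ln|y| = 9sin(x) + C

General solution: y = Ce^(9sin(x))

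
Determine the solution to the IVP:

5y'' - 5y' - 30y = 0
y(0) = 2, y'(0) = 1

General solution: y = C₁e^(3x) + C₂e^(-2x)
Applying ICs: C₁ = 1, C₂ = 1
Particular solution: y = e^(3x) + e^(-2x)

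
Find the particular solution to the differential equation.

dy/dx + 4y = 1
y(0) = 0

General solution: y = 1/4 + Ce^(-4x)
Applying y(0) = 0: C = 0 - 1/4 = -1/4
Particular solution: y = 1/4 - (1/4)e^(-4x)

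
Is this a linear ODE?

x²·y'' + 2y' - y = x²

Yes. Linear (y and its derivatives appear to the first power only, no products of y terms)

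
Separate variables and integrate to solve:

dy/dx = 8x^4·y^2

Separating variables and integrating:
-1/y = 8x^5/5 + C

General solution: y^-1 = (-8/5)x^5 + C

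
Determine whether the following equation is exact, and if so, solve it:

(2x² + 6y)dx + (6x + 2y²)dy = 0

Verify exactness: ∂M/∂y = ∂N/∂x ✓
Find F(x,y) such that ∂F/∂x = M, ∂F/∂y = N
Solution: 2x³/3 + 6xy + 2y³/3 = C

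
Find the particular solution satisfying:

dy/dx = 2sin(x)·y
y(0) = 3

General solution: y = Ce^(-2cos(x))
Applying IC y(0) = 3:
Particular solution: y = 3e^(2(1-cos(x)))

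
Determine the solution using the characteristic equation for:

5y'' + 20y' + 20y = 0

Characteristic equation: 5r² + 20r + 20 = 0
Divide by 5: r² + 4r + 4 = 0
Factored: (r + 2)² = 0
Repeated root: r = -2
General solution: y = (C₁ + C₂x)e^(-2x)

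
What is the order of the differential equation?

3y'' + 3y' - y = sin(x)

The order is 2 (highest derivative is of order 2).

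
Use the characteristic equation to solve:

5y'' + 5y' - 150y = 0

Characteristic equation: 5r² + 5r - 150 = 0
Divide by 5: r² + r - 30 = 0
Roots: r = 5, -6 (distinct real)
General solution: y = C₁e^(5x) + C₂e^(-6x)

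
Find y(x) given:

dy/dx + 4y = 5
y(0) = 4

General solution: y = 5/4 + Ce^(-4x)
Applying y(0) = 4: C = 4 - 5/4 = 11/4
Particular solution: y = 5/4 + (11/4)e^(-4x)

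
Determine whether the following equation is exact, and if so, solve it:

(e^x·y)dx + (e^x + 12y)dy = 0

Verify exactness: ∂M/∂y = ∂N/∂x ✓
Find F(x,y) such that ∂F/∂x = M, ∂F/∂y = N
Solution: e^x·y + 6y² = C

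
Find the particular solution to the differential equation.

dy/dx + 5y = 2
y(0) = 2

General solution: y = 2/5 + Ce^(-5x)
Applying y(0) = 2: C = 2 - 2/5 = 8/5
Particular solution: y = 2/5 + (8/5)e^(-5x)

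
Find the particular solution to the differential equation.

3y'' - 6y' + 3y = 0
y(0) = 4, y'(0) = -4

General solution: y = (C₁ + C₂x)e^x
Repeated root r = 1
Applying ICs: C₁ = 4, C₂ = -8
Particular solution: y = (4 - 8x)e^x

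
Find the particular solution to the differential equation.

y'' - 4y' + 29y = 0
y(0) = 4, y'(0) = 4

General solution: y = e^(2x)(C₁cos(5x) + C₂sin(5x))
Complex roots r = 2 ± 5i
Applying ICs: C₁ = 4, C₂ = -4/5
Particular solution: y = e^(2x)(4cos(5x) - (4/5)sin(5x))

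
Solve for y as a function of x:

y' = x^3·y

Separating variables and integrating:
ln|y| = x^4/4 + C

General solution: y = Ce^(x^4/4)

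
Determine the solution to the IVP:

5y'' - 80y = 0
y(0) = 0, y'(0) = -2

General solution: y = C₁e^(4x) + C₂e^(-4x)
Applying ICs: C₁ = -1/4, C₂ = 1/4
Particular solution: y = -(1/4)e^(4x) + (1/4)e^(-4x)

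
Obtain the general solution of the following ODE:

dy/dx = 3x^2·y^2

Separating variables and integrating:
-1/y = x^3 + C

General solution: y^-1 = -x^3 + C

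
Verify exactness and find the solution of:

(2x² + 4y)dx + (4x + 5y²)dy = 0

Verify exactness: ∂M/∂y = ∂N/∂x ✓
Find F(x,y) such that ∂F/∂x = M, ∂F/∂y = N
Solution: 2x³/3 + 4xy + 5y³/3 = C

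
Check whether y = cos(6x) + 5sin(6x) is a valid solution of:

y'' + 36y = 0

Verification:
y'' = -36cos(6x) - 180sin(6x)
y'' + 36y = 0 ✓

Yes, it is a solution.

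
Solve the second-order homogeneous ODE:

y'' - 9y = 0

Characteristic equation: r² - 9 = 0
Roots: r = 3, -3 (distinct real)
General solution: y = C₁e^(3x) + C₂e^(-3x)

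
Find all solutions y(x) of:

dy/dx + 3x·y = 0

Using integrating factor method:

General solution: y = Ce^(-3x^2/2)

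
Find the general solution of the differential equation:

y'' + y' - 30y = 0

Characteristic equation: r² + r - 30 = 0
Roots: r = 5, -6 (distinct real)
General solution: y = C₁e^(5x) + C₂e^(-6x)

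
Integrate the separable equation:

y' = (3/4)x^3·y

Separating variables and integrating:
ln|y| = 3x^4/16 + C

General solution: y = Ce^(3x^4/16)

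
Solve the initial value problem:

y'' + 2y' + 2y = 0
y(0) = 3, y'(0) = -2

General solution: y = e^(-x)(C₁cos(x) + C₂sin(x))
Complex roots r = -1 ± i
Applying ICs: C₁ = 3, C₂ = 1
Particular solution: y = e^(-x)(3cos(x) + sin(x))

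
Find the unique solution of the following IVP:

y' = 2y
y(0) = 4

General solution: y = Ce^(2x)
Applying IC y(0) = 4:
Particular solution: y = 4e^(2x)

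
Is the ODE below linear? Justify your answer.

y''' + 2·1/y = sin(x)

No. Nonlinear (1/y term)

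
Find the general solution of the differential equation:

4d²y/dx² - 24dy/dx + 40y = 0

Characteristic equation: 4r² - 24r + 40 = 0
Divide by 4: r² - 6r + 10 = 0
Roots: r = 3 ± i (complex conjugates)
General solution: y = e^(3x)(C₁cos(x) + C₂sin(x))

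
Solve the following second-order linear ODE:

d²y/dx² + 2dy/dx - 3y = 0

Characteristic equation: r² + 2r - 3 = 0
Roots: r = 1, -3 (distinct real)
General solution: y = C₁e^x + C₂e^(-3x)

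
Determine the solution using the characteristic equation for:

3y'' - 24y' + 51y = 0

Characteristic equation: 3r² - 24r + 51 = 0
Divide by 3: r² - 8r + 17 = 0
Roots: r = 4 ± i (complex conjugates)
General solution: y = e^(4x)(C₁cos(x) + C₂sin(x))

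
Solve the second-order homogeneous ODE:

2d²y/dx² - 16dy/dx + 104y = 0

Characteristic equation: 2r² - 16r + 104 = 0
Divide by 2: r² - 8r + 52 = 0
Roots: r = 4 ± 6i (complex conjugates)
General solution: y = e^(4x)(C₁cos(6x) + C₂sin(6x))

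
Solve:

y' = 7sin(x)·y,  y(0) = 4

General solution: y = Ce^(-7cos(x))
Applying IC y(0) = 4:
Particular solution: y = 4e^(7(1-cos(x)))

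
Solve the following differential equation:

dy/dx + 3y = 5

Using integrating factor method:

General solution: y = 5/3 + Ce^(-3x)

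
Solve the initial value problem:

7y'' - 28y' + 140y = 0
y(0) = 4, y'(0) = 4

General solution: y = e^(2x)(C₁cos(4x) + C₂sin(4x))
Complex roots r = 2 ± 4i
Applying ICs: C₁ = 4, C₂ = -1
Particular solution: y = e^(2x)(4cos(4x) - sin(4x))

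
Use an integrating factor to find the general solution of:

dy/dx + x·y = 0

Using integrating factor method:

General solution: y = Ce^(-x^2/2)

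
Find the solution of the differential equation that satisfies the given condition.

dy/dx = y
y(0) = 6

General solution: y = Ce^x
Applying IC y(0) = 6:
Particular solution: y = 6e^x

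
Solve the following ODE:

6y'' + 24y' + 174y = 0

Characteristic equation: 6r² + 24r + 174 = 0
Divide by 6: r² + 4r + 29 = 0
Roots: r = -2 ± 5i (complex conjugates)
General solution: y = e^(-2x)(C₁cos(5x) + C₂sin(5x))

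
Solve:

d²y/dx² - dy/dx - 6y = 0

Characteristic equation: r² - r - 6 = 0
Roots: r = 3, -2 (distinct real)
General solution: y = C₁e^(3x) + C₂e^(-2x)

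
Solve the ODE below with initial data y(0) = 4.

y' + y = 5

General solution: y = 5 + Ce^(-x)
Applying y(0) = 4: C = 4 - 5 = -1
Particular solution: y = 5 - e^(-x)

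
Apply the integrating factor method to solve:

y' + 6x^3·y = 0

Using integrating factor method:

General solution: y = Ce^(-3x^4/2)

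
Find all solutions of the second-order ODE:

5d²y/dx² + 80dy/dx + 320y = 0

Characteristic equation: 5r² + 80r + 320 = 0
Divide by 5: r² + 16r + 64 = 0
Factored: (r + 8)² = 0
Repeated root: r = -8
General solution: y = (C₁ + C₂x)e^(-8x)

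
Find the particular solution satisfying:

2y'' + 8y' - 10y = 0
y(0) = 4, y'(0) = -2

General solution: y = C₁e^x + C₂e^(-5x)
Applying ICs: C₁ = 3, C₂ = 1
Particular solution: y = 3e^x + e^(-5x)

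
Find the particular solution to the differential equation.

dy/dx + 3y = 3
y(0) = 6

General solution: y = 1 + Ce^(-3x)
Applying y(0) = 6: C = 6 - 1 = 5
Particular solution: y = 1 + 5e^(-3x)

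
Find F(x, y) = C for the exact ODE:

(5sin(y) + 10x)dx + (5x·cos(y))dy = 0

Verify exactness: ∂M/∂y = ∂N/∂x ✓
Find F(x,y) such that ∂F/∂x = M, ∂F/∂y = N
Solution: 5x·sin(y) + 5x² = C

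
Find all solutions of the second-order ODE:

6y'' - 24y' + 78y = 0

Characteristic equation: 6r² - 24r + 78 = 0
Divide by 6: r² - 4r + 13 = 0
Roots: r = 2 ± 3i (complex conjugates)
General solution: y = e^(2x)(C₁cos(3x) + C₂sin(3x))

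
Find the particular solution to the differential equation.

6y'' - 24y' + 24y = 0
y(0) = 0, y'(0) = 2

General solution: y = (C₁ + C₂x)e^(2x)
Repeated root r = 2
Applying ICs: C₁ = 0, C₂ = 2
Particular solution: y = 2xe^(2x)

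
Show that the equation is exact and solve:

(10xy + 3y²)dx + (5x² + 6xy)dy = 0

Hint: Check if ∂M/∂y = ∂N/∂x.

Verify exactness: ∂M/∂y = ∂N/∂x ✓
Find F(x,y) such that ∂F/∂x = M, ∂F/∂y = N
Solution: 5x²y + 3xy² = C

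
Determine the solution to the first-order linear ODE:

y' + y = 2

Using integrating factor method:

General solution: y = 2 + Ce^(-x)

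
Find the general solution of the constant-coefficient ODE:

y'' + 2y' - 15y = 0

Characteristic equation: r² + 2r - 15 = 0
Roots: r = 3, -5 (distinct real)
General solution: y = C₁e^(3x) + C₂e^(-5x)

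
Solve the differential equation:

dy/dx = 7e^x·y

Separating variables and integrating:
ln|y| = 7e^x + C

General solution: y = Ce^(7e^x)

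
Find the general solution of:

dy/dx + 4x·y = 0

Using integrating factor method:

General solution: y = Ce^(-2x^2)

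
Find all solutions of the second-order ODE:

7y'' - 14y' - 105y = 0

Characteristic equation: 7r² - 14r - 105 = 0
Divide by 7: r² - 2r - 15 = 0
Roots: r = 5, -3 (distinct real)
General solution: y = C₁e^(5x) + C₂e^(-3x)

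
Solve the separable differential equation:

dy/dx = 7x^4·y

Separating variables and integrating:
ln|y| = 7x^5/5 + C

General solution: y = Ce^(7x^5/5)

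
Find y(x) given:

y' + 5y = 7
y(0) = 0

General solution: y = 7/5 + Ce^(-5x)
Applying y(0) = 0: C = 0 - 7/5 = -7/5
Particular solution: y = 7/5 - (7/5)e^(-5x)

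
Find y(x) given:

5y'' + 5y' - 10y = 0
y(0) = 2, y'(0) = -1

General solution: y = C₁e^x + C₂e^(-2x)
Applying ICs: C₁ = 1, C₂ = 1
Particular solution: y = e^x + e^(-2x)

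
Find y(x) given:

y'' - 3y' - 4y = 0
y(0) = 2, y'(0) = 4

General solution: y = C₁e^(4x) + C₂e^(-x)
Applying ICs: C₁ = 6/5, C₂ = 4/5
Particular solution: y = (6/5)e^(4x) + (4/5)e^(-x)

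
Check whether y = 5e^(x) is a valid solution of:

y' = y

Verification:
y = 5e^(x)
y' = 5e^(x)
y = 5e^(x)
y' = y ✓

Yes, it is a solution.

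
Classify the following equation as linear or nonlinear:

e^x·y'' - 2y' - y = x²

Linear (y and its derivatives appear to the first power only, no products of y terms)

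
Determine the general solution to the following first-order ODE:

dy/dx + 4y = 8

Using integrating factor method:

General solution: y = 2 + Ce^(-4x)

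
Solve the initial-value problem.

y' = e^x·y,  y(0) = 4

General solution: y = Ce^(e^x)
Applying IC y(0) = 4:
Particular solution: y = 4e^(e^x - 1)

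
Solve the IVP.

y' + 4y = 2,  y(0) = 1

General solution: y = 1/2 + Ce^(-4x)
Applying y(0) = 1: C = 1 - 1/2 = 1/2
Particular solution: y = 1/2 + (1/2)e^(-4x)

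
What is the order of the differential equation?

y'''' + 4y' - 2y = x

The order is 4 (highest derivative is of order 4).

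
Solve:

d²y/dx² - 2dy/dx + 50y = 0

Characteristic equation: r² - 2r + 50 = 0
Roots: r = 1 ± 7i (complex conjugates)
General solution: y = e^x(C₁cos(7x) + C₂sin(7x))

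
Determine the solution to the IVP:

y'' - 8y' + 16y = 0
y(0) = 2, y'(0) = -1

General solution: y = (C₁ + C₂x)e^(4x)
Repeated root r = 4
Applying ICs: C₁ = 2, C₂ = -9
Particular solution: y = (2 - 9x)e^(4x)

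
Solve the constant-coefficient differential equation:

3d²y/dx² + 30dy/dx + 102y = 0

Characteristic equation: 3r² + 30r + 102 = 0
Divide by 3: r² + 10r + 34 = 0
Roots: r = -5 ± 3i (complex conjugates)
General solution: y = e^(-5x)(C₁cos(3x) + C₂sin(3x))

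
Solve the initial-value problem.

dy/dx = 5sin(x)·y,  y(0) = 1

General solution: y = Ce^(-5cos(x))
Applying IC y(0) = 1:
Particular solution: y = e^(5(1-cos(x)))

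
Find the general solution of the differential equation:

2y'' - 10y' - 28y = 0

Characteristic equation: 2r² - 10r - 28 = 0
Divide by 2: r² - 5r - 14 = 0
Roots: r = 7, -2 (distinct real)
General solution: y = C₁e^(7x) + C₂e^(-2x)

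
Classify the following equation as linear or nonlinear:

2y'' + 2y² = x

Nonlinear (y² term)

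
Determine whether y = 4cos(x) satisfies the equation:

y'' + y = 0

Verification:
y'' = -4cos(x)
y'' + y = 0 ✓

Yes, it is a solution.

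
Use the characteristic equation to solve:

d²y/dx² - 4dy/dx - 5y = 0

Characteristic equation: r² - 4r - 5 = 0
Roots: r = 5, -1 (distinct real)
General solution: y = C₁e^(5x) + C₂e^(-x)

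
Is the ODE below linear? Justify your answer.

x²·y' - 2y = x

Yes. Linear (y and its derivatives appear to the first power only, no products of y terms)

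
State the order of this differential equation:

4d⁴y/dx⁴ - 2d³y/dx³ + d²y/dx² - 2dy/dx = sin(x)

The order is 4 (highest derivative is of order 4).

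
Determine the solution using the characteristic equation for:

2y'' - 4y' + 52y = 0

Characteristic equation: 2r² - 4r + 52 = 0
Divide by 2: r² - 2r + 26 = 0
Roots: r = 1 ± 5i (complex conjugates)
General solution: y = e^x(C₁cos(5x) + C₂sin(5x))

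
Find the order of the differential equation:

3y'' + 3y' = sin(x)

The order is 2 (highest derivative is of order 2).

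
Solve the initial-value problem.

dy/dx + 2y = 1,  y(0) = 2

General solution: y = 1/2 + Ce^(-2x)
Applying y(0) = 2: C = 2 - 1/2 = 3/2
Particular solution: y = 1/2 + (3/2)e^(-2x)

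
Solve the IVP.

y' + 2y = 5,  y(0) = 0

General solution: y = 5/2 + Ce^(-2x)
Applying y(0) = 0: C = 0 - 5/2 = -5/2
Particular solution: y = 5/2 - (5/2)e^(-2x)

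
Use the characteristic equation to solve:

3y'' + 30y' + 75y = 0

Characteristic equation: 3r² + 30r + 75 = 0
Divide by 3: r² + 10r + 25 = 0
Factored: (r + 5)² = 0
Repeated root: r = -5
General solution: y = (C₁ + C₂x)e^(-5x)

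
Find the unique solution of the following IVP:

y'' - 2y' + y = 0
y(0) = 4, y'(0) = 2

General solution: y = (C₁ + C₂x)e^x
Repeated root r = 1
Applying ICs: C₁ = 4, C₂ = -2
Particular solution: y = (4 - 2x)e^x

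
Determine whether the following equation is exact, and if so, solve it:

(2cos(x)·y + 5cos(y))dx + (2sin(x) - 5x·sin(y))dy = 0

Verify exactness: ∂M/∂y = ∂N/∂x ✓
Find F(x,y) such that ∂F/∂x = M, ∂F/∂y = N
Solution: 2sin(x)·y + 5x·cos(y) = C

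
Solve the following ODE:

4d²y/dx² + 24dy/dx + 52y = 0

Characteristic equation: 4r² + 24r + 52 = 0
Divide by 4: r² + 6r + 13 = 0
Roots: r = -3 ± 2i (complex conjugates)
General solution: y = e^(-3x)(C₁cos(2x) + C₂sin(2x))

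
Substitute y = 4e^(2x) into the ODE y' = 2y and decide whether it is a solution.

Verification:
y = 4e^(2x)
y' = 8e^(2x)
2y = 8e^(2x)
y' = 2y ✓

Yes, it is a solution.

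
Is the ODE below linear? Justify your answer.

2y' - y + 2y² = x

No. Nonlinear (y² term)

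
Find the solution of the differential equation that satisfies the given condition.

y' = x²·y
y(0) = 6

General solution: y = Ce^(x³/3)
Applying IC y(0) = 6:
Particular solution: y = 6e^(x³/3)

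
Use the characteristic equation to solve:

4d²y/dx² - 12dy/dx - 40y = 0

Characteristic equation: 4r² - 12r - 40 = 0
Divide by 4: r² - 3r - 10 = 0
Roots: r = 5, -2 (distinct real)
General solution: y = C₁e^(5x) + C₂e^(-2x)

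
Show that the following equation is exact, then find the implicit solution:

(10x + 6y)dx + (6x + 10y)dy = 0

Verify exactness: ∂M/∂y = ∂N/∂x ✓
Find F(x,y) such that ∂F/∂x = M, ∂F/∂y = N
Solution: 5x² + 6xy + 5y² = C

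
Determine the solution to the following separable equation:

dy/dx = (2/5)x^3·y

Separating variables and integrating:
ln|y| = x^4/10 + C

General solution: y = Ce^(x^4/10)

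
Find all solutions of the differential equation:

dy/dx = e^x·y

Separating variables and integrating:
ln|y| = e^x + C

General solution: y = Ce^(e^x)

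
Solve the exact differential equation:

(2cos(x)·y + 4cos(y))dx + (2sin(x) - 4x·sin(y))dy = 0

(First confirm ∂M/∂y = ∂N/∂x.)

Verify exactness: ∂M/∂y = ∂N/∂x ✓
Find F(x,y) such that ∂F/∂x = M, ∂F/∂y = N
Solution: 2sin(x)·y + 4x·cos(y) = C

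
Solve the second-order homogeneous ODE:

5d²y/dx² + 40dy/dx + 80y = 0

Characteristic equation: 5r² + 40r + 80 = 0
Divide by 5: r² + 8r + 16 = 0
Factored: (r + 4)² = 0
Repeated root: r = -4
General solution: y = (C₁ + C₂x)e^(-4x)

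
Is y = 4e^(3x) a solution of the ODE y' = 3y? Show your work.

Verification:
y = 4e^(3x)
y' = 12e^(3x)
3y = 12e^(3x)
y' = 3y ✓

Yes, it is a solution.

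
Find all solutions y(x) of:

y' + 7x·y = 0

Using integrating factor method:

General solution: y = Ce^(-7x^2/2)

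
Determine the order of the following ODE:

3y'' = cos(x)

The order is 2 (highest derivative is of order 2).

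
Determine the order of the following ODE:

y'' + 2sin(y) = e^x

The order is 2 (highest derivative is of order 2).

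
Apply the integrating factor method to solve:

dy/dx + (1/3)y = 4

Using integrating factor method:

General solution: y = 12 + Ce^(-x/3)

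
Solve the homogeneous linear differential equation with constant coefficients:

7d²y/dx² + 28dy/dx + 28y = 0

Characteristic equation: 7r² + 28r + 28 = 0
Divide by 7: r² + 4r + 4 = 0
Factored: (r + 2)² = 0
Repeated root: r = -2
General solution: y = (C₁ + C₂x)e^(-2x)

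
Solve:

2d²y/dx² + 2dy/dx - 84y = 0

Characteristic equation: 2r² + 2r - 84 = 0
Divide by 2: r² + r - 42 = 0
Roots: r = 6, -7 (distinct real)
General solution: y = C₁e^(6x) + C₂e^(-7x)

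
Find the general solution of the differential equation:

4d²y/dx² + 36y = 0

Characteristic equation: 4r² + 36 = 0
Divide by 4: r² + 9 = 0
Roots: r = ±3i (complex conjugates)
General solution: y = C₁cos(3x) + C₂sin(3x)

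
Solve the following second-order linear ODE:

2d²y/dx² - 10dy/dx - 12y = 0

Characteristic equation: 2r² - 10r - 12 = 0
Divide by 2: r² - 5r - 6 = 0
Roots: r = 6, -1 (distinct real)
General solution: y = C₁e^(6x) + C₂e^(-x)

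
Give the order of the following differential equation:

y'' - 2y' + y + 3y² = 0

The order is 2 (highest derivative is of order 2).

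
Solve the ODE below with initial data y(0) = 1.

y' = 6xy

General solution: y = Ce^(3x²)
Applying IC y(0) = 1:
Particular solution: y = e^(3x²)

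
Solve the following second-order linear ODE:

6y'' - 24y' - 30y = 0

Characteristic equation: 6r² - 24r - 30 = 0
Divide by 6: r² - 4r - 5 = 0
Roots: r = 5, -1 (distinct real)
General solution: y = C₁e^(5x) + C₂e^(-x)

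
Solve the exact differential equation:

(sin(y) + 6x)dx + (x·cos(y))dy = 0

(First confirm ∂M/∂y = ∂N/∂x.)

Verify exactness: ∂M/∂y = ∂N/∂x ✓
Find F(x,y) such that ∂F/∂x = M, ∂F/∂y = N
Solution: x·sin(y) + 3x² = C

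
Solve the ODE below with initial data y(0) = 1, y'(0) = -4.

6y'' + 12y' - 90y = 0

General solution: y = C₁e^(3x) + C₂e^(-5x)
Applying ICs: C₁ = 1/8, C₂ = 7/8
Particular solution: y = (1/8)e^(3x) + (7/8)e^(-5x)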